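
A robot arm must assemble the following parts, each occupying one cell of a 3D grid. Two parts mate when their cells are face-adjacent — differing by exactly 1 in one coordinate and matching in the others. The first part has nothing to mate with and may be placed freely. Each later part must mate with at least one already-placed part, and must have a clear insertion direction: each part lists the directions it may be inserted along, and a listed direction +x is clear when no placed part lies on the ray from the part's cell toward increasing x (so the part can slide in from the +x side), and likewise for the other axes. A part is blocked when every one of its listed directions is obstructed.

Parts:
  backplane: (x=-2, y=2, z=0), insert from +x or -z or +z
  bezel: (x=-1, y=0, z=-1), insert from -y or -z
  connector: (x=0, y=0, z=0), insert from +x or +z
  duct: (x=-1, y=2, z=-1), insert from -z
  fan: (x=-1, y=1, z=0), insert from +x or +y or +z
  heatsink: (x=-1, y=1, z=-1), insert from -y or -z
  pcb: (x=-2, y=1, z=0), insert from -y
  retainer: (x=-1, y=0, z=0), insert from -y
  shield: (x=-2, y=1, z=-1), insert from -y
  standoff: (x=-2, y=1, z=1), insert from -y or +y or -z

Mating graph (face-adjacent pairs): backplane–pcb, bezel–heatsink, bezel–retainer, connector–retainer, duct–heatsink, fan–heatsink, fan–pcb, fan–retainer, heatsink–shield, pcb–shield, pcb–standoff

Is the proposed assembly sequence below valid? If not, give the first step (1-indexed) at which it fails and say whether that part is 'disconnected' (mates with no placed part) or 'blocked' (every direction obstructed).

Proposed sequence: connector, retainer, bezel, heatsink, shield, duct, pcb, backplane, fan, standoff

Valid

1. connector@(0, 0, 0) [+x clear] — {connector}
2. retainer@(-1, 0, 0) [-y clear] — {connector, retainer}
3. bezel@(-1, 0, -1) [-y clear] — {bezel, connector, retainer}
4. heatsink@(-1, 1, -1) [-z clear] — {bezel, connector, heatsink, retainer}
5. shield@(-2, 1, -1) [-y clear] — {bezel, connector, heatsink, retainer, shield}
6. duct@(-1, 2, -1) [-z clear] — {bezel, connector, duct, heatsink, retainer, shield}
7. pcb@(-2, 1, 0) [-y clear] — {bezel, connector, duct, heatsink, pcb, retainer, shield}
8. backplane@(-2, 2, 0) [+x clear] — {backplane, bezel, connector, duct, heatsink, pcb, retainer, shield}
9. fan@(-1, 1, 0) [+x clear] — {backplane, bezel, connector, duct, fan, heatsink, pcb, retainer, shield}
10. standoff@(-2, 1, 1) [-y clear] — {backplane, bezel, connector, duct, fan, heatsink, pcb, retainer, shield, standoff}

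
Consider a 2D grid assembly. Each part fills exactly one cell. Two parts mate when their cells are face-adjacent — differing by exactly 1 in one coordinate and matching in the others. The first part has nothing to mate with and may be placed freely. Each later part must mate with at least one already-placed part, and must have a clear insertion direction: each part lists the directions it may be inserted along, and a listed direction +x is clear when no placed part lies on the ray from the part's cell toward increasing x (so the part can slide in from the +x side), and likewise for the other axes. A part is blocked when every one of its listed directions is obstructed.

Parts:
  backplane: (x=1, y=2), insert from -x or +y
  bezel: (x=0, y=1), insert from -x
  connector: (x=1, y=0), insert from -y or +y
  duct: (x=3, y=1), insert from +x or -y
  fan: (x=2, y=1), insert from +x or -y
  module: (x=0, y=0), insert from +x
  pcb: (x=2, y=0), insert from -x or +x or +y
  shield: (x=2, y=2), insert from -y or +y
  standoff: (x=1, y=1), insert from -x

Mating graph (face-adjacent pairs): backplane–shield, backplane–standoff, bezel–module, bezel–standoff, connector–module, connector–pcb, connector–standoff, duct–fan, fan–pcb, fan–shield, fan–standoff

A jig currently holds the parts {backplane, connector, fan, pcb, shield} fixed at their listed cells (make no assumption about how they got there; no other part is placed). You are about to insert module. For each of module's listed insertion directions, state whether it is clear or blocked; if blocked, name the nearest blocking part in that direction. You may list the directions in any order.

+x: nearest on ray is connector@(1, 0) ⇒ blocked

+x: blocked by connector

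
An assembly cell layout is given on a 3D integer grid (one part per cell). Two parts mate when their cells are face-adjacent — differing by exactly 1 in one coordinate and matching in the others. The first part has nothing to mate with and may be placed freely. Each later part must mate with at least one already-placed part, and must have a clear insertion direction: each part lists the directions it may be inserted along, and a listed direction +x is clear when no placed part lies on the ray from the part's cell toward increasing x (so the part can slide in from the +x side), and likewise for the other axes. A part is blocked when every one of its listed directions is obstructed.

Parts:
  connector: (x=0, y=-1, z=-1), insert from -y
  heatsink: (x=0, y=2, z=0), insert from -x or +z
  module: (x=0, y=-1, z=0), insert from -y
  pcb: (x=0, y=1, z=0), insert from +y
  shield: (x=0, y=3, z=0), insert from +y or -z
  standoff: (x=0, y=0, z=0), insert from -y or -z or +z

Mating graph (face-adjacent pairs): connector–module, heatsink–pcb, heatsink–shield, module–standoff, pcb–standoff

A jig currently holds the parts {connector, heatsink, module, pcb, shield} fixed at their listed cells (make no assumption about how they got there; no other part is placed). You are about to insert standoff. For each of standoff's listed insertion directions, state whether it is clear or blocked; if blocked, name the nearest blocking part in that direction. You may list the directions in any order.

-y: nearest on ray is module@(0, -1, 0) ⇒ blocked
-z: ray from standoff(0, 0, 0) has no placed part ⇒ clear
+z: ray from standoff(0, 0, 0) has no placed part ⇒ clear

+z: clear; -y: blocked by module; -z: clear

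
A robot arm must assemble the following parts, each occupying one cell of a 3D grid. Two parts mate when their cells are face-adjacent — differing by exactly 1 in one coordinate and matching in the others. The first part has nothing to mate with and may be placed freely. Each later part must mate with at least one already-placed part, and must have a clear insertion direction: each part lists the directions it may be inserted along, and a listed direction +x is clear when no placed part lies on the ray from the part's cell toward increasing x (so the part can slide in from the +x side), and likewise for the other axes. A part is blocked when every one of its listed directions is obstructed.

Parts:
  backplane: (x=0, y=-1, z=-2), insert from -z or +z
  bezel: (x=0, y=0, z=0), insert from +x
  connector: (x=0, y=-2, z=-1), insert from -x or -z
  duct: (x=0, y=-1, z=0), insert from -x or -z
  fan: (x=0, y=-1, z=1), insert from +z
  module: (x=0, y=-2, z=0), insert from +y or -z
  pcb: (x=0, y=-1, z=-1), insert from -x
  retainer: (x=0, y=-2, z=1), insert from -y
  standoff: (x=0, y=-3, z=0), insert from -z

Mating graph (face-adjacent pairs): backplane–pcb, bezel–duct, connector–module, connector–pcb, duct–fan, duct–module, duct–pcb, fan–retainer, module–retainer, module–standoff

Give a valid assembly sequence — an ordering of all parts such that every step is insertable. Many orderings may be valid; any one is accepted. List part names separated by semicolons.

1. backplane@(0, -1, -2) [-z clear] — {backplane}
2. pcb@(0, -1, -1) [-x clear] — {backplane, pcb}
3. duct@(0, -1, 0) [-x clear] — {backplane, duct, pcb}
4. bezel@(0, 0, 0) [+x clear] — {backplane, bezel, duct, pcb}
5. module@(0, -2, 0) [-z clear] — {backplane, bezel, duct, module, pcb}
6. retainer@(0, -2, 1) [-y clear] — {backplane, bezel, duct, module, pcb, retainer}
7. fan@(0, -1, 1) [+z clear] — {backplane, bezel, duct, fan, module, pcb, retainer}
8. standoff@(0, -3, 0) [-z clear] — {backplane, bezel, duct, fan, module, pcb, retainer, standoff}
9. connector@(0, -2, -1) [-x clear] — {backplane, bezel, connector, duct, fan, module, pcb, retainer, standoff}

backplane; pcb; duct; bezel; module; retainer; fan; standoff; connector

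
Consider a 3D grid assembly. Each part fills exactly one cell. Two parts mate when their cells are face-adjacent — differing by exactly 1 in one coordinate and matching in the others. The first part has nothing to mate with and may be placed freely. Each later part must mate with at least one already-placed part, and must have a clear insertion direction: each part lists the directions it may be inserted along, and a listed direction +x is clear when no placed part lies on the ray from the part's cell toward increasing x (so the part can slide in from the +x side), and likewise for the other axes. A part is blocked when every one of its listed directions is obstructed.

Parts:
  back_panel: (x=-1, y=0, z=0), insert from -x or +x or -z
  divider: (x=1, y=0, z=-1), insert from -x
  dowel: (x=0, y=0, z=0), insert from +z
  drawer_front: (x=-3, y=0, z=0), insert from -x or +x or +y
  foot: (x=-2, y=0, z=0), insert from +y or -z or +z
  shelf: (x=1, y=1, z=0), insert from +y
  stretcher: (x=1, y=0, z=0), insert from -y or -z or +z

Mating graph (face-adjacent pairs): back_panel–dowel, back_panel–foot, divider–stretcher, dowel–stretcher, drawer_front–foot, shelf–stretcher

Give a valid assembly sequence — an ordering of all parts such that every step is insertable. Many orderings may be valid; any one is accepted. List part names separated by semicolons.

1. shelf@(1, 1, 0) [+y clear] — {shelf}
2. stretcher@(1, 0, 0) [-y clear] — {shelf, stretcher}
3. divider@(1, 0, -1) [-x clear] — {divider, shelf, stretcher}
4. dowel@(0, 0, 0) [+z clear] — {divider, dowel, shelf, stretcher}
5. back_panel@(-1, 0, 0) [-x clear] — {back_panel, divider, dowel, shelf, stretcher}
6. foot@(-2, 0, 0) [+y clear] — {back_panel, divider, dowel, foot, shelf, stretcher}
7. drawer_front@(-3, 0, 0) [-x clear] — {back_panel, divider, dowel, drawer_front, foot, shelf, stretcher}

shelf; stretcher; divider; dowel; back_panel; foot; drawer_front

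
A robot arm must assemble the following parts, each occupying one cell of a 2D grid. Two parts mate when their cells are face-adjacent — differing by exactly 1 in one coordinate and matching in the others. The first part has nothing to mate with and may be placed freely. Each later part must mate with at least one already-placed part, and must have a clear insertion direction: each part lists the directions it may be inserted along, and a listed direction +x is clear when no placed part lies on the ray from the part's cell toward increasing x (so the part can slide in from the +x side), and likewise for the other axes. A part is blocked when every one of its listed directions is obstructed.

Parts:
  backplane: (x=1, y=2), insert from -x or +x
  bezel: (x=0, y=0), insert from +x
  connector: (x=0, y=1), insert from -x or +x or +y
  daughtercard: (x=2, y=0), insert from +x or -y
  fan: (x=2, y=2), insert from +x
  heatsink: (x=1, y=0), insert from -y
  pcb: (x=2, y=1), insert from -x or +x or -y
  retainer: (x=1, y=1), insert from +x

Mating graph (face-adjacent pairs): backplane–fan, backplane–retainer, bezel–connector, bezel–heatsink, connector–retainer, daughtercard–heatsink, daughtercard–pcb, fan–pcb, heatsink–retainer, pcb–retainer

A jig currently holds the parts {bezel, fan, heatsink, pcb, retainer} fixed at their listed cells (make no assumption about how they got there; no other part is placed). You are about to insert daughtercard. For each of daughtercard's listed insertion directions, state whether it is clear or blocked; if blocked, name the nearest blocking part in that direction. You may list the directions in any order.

+x: clear; -y: clear

+x: ray from daughtercard(2, 0) has no placed part ⇒ clear
-y: ray from daughtercard(2, 0) has no placed part ⇒ clear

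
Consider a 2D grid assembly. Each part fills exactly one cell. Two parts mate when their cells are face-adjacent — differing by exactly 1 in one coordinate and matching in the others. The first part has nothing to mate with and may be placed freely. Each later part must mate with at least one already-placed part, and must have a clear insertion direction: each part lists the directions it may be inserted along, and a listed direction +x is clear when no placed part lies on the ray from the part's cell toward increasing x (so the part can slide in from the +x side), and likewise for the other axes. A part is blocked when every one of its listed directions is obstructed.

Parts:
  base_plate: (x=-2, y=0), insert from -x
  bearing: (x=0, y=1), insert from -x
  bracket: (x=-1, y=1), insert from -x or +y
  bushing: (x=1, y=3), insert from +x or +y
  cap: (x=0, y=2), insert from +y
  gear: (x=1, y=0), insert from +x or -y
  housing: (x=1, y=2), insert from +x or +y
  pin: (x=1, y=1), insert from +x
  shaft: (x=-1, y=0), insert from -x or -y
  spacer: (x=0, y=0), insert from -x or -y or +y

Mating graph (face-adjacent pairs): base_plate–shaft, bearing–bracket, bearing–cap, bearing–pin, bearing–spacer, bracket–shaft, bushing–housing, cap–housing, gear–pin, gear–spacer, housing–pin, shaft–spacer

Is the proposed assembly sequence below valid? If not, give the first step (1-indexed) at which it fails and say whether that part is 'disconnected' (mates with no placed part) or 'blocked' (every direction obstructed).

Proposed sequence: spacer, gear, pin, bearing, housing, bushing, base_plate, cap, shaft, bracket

Invalid at step 7 (disconnected)

1. spacer@(0, 0) [-x clear] — {spacer}
2. gear@(1, 0) [+x clear] — {gear, spacer}
3. pin@(1, 1) [+x clear] — {gear, pin, spacer}
4. bearing@(0, 1) [-x clear] — {bearing, gear, pin, spacer}
5. housing@(1, 2) [+x clear] — {bearing, gear, housing, pin, spacer}
6. bushing@(1, 3) [+x clear] — {bearing, bushing, gear, housing, pin, spacer}
7. base_plate@(-2, 0) — no placed neighbour ⇒ disconnected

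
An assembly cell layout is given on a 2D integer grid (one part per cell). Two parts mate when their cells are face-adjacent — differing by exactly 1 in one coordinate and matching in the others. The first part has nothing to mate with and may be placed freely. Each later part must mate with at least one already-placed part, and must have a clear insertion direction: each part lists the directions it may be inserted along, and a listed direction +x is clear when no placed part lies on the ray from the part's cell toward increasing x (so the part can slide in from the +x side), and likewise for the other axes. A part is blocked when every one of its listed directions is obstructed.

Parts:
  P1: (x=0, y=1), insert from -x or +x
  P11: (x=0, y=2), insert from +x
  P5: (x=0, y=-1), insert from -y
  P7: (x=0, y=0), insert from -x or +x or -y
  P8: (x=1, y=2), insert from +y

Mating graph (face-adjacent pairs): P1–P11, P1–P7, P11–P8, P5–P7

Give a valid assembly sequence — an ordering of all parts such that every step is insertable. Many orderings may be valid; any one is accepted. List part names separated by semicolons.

P11; P8; P1; P7; P5

1. P11@(0, 2) [+x clear] — {P11}
2. P8@(1, 2) [+y clear] — {P11, P8}
3. P1@(0, 1) [-x clear] — {P1, P11, P8}
4. P7@(0, 0) [-x clear] — {P1, P11, P7, P8}
5. P5@(0, -1) [-y clear] — {P1, P11, P5, P7, P8}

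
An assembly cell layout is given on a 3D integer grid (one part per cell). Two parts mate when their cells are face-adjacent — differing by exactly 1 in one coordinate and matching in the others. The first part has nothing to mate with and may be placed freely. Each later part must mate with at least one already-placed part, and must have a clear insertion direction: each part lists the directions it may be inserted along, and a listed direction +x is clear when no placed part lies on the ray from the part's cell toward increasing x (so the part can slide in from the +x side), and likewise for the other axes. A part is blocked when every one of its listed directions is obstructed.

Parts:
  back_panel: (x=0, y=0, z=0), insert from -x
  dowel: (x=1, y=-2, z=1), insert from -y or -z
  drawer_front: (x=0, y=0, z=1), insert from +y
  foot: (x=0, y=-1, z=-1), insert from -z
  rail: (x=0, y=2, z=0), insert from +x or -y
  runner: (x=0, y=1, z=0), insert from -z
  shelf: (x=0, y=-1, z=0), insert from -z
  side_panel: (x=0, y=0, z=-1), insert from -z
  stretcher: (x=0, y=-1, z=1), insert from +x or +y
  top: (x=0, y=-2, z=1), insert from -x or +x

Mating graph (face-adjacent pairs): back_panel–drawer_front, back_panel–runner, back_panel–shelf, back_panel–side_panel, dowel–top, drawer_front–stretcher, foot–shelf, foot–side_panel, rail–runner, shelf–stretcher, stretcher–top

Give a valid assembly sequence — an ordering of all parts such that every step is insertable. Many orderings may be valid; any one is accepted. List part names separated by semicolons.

runner; back_panel; shelf; foot; drawer_front; rail; side_panel; stretcher; top; dowel

1. runner@(0, 1, 0) [-z clear] — {runner}
2. back_panel@(0, 0, 0) [-x clear] — {back_panel, runner}
3. shelf@(0, -1, 0) [-z clear] — {back_panel, runner, shelf}
4. foot@(0, -1, -1) [-z clear] — {back_panel, foot, runner, shelf}
5. drawer_front@(0, 0, 1) [+y clear] — {back_panel, drawer_front, foot, runner, shelf}
6. rail@(0, 2, 0) [+x clear] — {back_panel, drawer_front, foot, rail, runner, shelf}
7. side_panel@(0, 0, -1) [-z clear] — {back_panel, drawer_front, foot, rail, runner, shelf, side_panel}
8. stretcher@(0, -1, 1) [+x clear] — {back_panel, drawer_front, foot, rail, runner, shelf, side_panel, stretcher}
9. top@(0, -2, 1) [-x clear] — {back_panel, drawer_front, foot, rail, runner, shelf, side_panel, stretcher, top}
10. dowel@(1, -2, 1) [-y clear] — {back_panel, dowel, drawer_front, foot, rail, runner, shelf, side_panel, stretcher, top}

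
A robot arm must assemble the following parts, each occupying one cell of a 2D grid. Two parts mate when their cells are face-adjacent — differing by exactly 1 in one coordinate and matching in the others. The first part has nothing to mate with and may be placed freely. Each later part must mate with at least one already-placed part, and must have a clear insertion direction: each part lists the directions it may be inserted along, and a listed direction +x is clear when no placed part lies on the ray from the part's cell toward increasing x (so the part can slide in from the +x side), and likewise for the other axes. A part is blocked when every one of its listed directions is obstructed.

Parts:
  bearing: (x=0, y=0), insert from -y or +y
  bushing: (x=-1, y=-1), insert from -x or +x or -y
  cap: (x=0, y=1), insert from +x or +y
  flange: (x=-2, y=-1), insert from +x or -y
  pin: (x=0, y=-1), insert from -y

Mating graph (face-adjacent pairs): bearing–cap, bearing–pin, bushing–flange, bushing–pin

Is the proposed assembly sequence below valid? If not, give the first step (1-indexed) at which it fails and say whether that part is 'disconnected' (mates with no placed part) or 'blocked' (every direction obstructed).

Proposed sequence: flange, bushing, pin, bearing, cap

Valid

1. flange@(-2, -1) [+x clear] — {flange}
2. bushing@(-1, -1) [+x clear] — {bushing, flange}
3. pin@(0, -1) [-y clear] — {bushing, flange, pin}
4. bearing@(0, 0) [+y clear] — {bearing, bushing, flange, pin}
5. cap@(0, 1) [+x clear] — {bearing, bushing, cap, flange, pin}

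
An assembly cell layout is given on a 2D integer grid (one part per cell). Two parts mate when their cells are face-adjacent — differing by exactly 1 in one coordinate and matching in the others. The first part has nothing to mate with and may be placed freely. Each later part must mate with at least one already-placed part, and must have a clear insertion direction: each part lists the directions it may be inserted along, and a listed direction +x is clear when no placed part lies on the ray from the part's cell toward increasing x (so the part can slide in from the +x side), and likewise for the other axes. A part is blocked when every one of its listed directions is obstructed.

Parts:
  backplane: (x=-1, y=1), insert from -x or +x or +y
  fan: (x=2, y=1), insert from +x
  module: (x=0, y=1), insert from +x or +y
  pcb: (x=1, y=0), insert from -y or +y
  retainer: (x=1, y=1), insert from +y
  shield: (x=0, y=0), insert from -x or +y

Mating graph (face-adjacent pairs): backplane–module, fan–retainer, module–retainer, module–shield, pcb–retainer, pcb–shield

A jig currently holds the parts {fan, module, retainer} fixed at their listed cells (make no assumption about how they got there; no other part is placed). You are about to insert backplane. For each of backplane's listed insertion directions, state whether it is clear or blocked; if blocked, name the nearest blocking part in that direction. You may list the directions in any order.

+x: blocked by module; +y: clear; -x: clear

-x: ray from backplane(-1, 1) has no placed part ⇒ clear
+x: nearest on ray is module@(0, 1) ⇒ blocked
+y: ray from backplane(-1, 1) has no placed part ⇒ clear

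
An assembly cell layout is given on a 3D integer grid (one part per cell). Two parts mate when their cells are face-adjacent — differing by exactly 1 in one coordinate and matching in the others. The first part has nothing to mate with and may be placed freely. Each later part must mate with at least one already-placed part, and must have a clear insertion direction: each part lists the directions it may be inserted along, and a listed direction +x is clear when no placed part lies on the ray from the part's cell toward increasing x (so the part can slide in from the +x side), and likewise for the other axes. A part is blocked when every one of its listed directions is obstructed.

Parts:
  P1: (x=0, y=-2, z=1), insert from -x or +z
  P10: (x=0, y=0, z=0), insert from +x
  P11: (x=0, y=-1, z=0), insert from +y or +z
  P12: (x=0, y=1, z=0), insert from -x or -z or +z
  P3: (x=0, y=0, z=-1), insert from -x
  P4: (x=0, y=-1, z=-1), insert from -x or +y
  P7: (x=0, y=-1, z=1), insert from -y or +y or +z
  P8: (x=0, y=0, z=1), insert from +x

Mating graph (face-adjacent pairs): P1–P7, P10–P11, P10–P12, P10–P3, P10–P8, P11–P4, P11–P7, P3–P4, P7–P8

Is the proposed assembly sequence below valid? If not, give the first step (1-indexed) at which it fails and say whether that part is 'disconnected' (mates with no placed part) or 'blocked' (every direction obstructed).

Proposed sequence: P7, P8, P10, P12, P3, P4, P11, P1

1. P7@(0, -1, 1) [-y clear] — {P7}
2. P8@(0, 0, 1) [+x clear] — {P7, P8}
3. P10@(0, 0, 0) [+x clear] — {P10, P7, P8}
4. P12@(0, 1, 0) [-x clear] — {P10, P12, P7, P8}
5. P3@(0, 0, -1) [-x clear] — {P10, P12, P3, P7, P8}
6. P4@(0, -1, -1) [-x clear] — {P10, P12, P3, P4, P7, P8}
7. P11@(0, -1, 0) — +y/+z all obstructed ⇒ blocked

Invalid at step 7 (blocked)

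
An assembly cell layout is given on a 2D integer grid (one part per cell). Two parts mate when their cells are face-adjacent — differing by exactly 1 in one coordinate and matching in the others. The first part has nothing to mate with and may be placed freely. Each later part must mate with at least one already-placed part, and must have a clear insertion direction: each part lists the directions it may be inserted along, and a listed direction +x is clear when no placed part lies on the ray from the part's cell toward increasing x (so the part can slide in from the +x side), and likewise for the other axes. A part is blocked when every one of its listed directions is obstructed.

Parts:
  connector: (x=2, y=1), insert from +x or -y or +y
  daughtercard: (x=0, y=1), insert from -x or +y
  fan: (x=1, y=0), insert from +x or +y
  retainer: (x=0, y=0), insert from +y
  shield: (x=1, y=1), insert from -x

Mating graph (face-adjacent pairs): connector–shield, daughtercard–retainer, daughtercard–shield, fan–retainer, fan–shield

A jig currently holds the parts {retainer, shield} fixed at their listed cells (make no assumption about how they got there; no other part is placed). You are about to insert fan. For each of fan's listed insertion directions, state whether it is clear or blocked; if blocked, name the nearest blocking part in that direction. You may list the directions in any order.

+x: ray from fan(1, 0) has no placed part ⇒ clear
+y: nearest on ray is shield@(1, 1) ⇒ blocked

+x: clear; +y: blocked by shield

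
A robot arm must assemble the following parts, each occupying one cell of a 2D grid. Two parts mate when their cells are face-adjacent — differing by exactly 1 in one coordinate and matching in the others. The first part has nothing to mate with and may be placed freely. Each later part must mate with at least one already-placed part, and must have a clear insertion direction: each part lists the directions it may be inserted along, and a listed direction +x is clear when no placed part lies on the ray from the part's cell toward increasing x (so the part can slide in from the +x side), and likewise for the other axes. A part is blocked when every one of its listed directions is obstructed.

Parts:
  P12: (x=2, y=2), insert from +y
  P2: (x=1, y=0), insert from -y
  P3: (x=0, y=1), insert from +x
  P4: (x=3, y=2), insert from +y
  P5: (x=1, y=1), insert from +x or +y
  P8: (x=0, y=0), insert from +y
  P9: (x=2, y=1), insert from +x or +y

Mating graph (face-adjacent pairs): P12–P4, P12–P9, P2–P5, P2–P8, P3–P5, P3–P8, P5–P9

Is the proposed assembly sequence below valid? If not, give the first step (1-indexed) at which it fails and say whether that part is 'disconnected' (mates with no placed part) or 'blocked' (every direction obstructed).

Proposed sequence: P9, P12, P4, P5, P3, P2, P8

Invalid at step 5 (blocked)

1. P9@(2, 1) [+x clear] — {P9}
2. P12@(2, 2) [+y clear] — {P12, P9}
3. P4@(3, 2) [+y clear] — {P12, P4, P9}
4. P5@(1, 1) [+y clear] — {P12, P4, P5, P9}
5. P3@(0, 1) — +x all obstructed ⇒ blocked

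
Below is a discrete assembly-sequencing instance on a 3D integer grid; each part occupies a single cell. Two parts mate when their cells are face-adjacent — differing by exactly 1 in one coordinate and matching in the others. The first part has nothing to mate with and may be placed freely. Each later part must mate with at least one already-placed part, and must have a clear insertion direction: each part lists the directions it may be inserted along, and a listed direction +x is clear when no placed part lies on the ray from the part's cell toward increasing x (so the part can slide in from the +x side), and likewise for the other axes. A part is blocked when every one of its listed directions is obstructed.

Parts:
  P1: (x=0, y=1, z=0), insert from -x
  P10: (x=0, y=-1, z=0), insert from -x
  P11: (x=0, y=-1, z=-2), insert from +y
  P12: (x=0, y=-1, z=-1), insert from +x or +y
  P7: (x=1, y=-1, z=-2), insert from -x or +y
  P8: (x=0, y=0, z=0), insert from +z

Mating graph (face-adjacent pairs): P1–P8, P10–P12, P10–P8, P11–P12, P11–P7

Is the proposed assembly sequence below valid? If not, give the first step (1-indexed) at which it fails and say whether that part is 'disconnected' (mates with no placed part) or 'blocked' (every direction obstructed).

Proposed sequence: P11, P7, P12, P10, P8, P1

1. P11@(0, -1, -2) [+y clear] — {P11}
2. P7@(1, -1, -2) [+y clear] — {P11, P7}
3. P12@(0, -1, -1) [+x clear] — {P11, P12, P7}
4. P10@(0, -1, 0) [-x clear] — {P10, P11, P12, P7}
5. P8@(0, 0, 0) [+z clear] — {P10, P11, P12, P7, P8}
6. P1@(0, 1, 0) [-x clear] — {P1, P10, P11, P12, P7, P8}

Valid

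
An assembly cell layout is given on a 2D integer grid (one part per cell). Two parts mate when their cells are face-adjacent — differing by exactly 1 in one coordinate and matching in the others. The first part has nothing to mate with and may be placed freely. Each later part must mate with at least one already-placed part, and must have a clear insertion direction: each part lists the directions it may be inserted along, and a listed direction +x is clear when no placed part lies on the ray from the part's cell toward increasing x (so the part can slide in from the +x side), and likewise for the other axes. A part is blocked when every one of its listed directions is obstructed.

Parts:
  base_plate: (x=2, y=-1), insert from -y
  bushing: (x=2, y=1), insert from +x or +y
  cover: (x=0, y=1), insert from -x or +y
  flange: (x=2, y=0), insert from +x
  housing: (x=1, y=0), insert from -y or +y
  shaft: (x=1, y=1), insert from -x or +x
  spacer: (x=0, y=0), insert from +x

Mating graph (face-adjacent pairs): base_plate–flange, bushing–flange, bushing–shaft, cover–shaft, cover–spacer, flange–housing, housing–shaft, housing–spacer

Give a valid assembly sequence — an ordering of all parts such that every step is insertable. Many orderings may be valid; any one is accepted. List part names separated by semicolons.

bushing; shaft; cover; spacer; flange; base_plate; housing

1. bushing@(2, 1) [+x clear] — {bushing}
2. shaft@(1, 1) [-x clear] — {bushing, shaft}
3. cover@(0, 1) [-x clear] — {bushing, cover, shaft}
4. spacer@(0, 0) [+x clear] — {bushing, cover, shaft, spacer}
5. flange@(2, 0) [+x clear] — {bushing, cover, flange, shaft, spacer}
6. base_plate@(2, -1) [-y clear] — {base_plate, bushing, cover, flange, shaft, spacer}
7. housing@(1, 0) [-y clear] — {base_plate, bushing, cover, flange, housing, shaft, spacer}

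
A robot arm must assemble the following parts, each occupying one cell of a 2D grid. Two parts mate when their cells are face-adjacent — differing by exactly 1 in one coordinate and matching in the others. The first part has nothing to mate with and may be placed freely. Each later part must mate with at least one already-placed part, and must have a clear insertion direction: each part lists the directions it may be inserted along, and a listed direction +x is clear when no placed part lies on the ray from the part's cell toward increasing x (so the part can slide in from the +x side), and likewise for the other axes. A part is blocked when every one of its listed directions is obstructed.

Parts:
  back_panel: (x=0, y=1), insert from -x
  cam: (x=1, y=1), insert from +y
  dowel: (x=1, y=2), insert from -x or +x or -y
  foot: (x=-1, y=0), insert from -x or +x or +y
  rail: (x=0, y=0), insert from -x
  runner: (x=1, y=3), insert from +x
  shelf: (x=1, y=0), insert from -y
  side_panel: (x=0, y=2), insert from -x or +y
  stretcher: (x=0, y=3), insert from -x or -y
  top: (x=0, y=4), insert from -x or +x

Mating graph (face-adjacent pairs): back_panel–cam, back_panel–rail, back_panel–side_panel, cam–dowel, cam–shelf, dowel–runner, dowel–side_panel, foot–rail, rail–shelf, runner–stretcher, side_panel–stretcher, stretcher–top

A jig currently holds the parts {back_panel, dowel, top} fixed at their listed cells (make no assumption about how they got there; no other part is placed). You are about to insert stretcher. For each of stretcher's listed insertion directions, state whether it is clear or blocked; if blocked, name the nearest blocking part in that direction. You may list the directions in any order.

-x: ray from stretcher(0, 3) has no placed part ⇒ clear
-y: nearest on ray is back_panel@(0, 1) ⇒ blocked

-x: clear; -y: blocked by back_panel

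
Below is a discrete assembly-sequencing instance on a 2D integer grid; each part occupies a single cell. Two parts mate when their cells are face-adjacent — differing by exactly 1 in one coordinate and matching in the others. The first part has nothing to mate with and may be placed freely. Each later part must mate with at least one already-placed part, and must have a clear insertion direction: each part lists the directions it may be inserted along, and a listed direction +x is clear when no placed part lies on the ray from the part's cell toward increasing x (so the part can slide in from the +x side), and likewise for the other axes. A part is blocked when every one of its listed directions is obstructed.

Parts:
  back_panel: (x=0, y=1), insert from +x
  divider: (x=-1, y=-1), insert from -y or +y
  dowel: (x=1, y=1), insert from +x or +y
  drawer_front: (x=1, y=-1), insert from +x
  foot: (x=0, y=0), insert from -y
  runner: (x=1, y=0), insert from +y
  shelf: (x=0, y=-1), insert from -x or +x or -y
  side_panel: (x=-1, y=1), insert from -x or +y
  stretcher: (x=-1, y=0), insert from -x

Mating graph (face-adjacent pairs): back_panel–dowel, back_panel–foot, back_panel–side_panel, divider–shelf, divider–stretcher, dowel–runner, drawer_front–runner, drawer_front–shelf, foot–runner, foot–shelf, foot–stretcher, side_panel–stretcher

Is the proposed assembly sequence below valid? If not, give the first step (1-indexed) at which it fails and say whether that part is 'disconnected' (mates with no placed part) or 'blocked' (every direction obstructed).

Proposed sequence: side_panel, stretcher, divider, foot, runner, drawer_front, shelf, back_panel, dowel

Valid

1. side_panel@(-1, 1) [-x clear] — {side_panel}
2. stretcher@(-1, 0) [-x clear] — {side_panel, stretcher}
3. divider@(-1, -1) [-y clear] — {divider, side_panel, stretcher}
4. foot@(0, 0) [-y clear] — {divider, foot, side_panel, stretcher}
5. runner@(1, 0) [+y clear] — {divider, foot, runner, side_panel, stretcher}
6. drawer_front@(1, -1) [+x clear] — {divider, drawer_front, foot, runner, side_panel, stretcher}
7. shelf@(0, -1) [-y clear] — {divider, drawer_front, foot, runner, shelf, side_panel, stretcher}
8. back_panel@(0, 1) [+x clear] — {back_panel, divider, drawer_front, foot, runner, shelf, side_panel, stretcher}
9. dowel@(1, 1) [+x clear] — {back_panel, divider, dowel, drawer_front, foot, runner, shelf, side_panel, stretcher}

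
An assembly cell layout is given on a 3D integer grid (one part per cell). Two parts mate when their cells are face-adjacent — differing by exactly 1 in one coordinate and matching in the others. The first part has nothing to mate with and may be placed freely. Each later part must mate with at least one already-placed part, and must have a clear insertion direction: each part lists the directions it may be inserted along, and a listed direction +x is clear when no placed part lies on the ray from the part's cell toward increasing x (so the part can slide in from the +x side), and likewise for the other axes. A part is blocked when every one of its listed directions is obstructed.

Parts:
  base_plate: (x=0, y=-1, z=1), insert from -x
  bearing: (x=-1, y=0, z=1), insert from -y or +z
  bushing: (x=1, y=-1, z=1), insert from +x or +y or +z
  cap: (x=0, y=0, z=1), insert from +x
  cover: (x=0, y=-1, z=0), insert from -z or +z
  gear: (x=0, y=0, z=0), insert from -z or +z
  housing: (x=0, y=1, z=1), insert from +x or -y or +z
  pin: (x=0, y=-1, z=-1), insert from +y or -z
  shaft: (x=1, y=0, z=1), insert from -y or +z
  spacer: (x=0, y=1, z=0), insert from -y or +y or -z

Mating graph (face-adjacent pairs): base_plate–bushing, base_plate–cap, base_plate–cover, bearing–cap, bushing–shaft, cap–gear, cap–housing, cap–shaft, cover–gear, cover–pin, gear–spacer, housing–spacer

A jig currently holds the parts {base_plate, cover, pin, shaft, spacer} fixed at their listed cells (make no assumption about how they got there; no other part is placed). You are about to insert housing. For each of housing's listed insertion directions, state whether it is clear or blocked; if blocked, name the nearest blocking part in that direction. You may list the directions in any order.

+x: ray from housing(0, 1, 1) has no placed part ⇒ clear
-y: nearest on ray is base_plate@(0, -1, 1) ⇒ blocked
+z: ray from housing(0, 1, 1) has no placed part ⇒ clear

+x: clear; +z: clear; -y: blocked by base_plate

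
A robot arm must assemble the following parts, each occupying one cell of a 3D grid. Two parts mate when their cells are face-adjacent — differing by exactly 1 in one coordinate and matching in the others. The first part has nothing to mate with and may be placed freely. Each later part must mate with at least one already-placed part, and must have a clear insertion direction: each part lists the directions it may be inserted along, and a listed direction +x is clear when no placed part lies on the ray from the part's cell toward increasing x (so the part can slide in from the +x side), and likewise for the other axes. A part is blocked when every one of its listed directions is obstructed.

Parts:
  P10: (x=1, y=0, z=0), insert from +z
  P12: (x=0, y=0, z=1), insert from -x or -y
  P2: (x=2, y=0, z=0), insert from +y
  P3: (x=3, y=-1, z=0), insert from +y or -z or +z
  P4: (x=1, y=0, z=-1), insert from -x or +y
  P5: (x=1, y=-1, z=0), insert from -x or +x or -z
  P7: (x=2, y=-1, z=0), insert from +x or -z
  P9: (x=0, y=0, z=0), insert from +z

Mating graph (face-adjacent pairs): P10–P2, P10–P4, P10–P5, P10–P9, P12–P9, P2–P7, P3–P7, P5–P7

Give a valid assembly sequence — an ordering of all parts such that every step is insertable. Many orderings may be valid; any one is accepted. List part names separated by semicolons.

1. P10@(1, 0, 0) [+z clear] — {P10}
2. P2@(2, 0, 0) [+y clear] — {P10, P2}
3. P7@(2, -1, 0) [+x clear] — {P10, P2, P7}
4. P5@(1, -1, 0) [-x clear] — {P10, P2, P5, P7}
5. P9@(0, 0, 0) [+z clear] — {P10, P2, P5, P7, P9}
6. P3@(3, -1, 0) [+y clear] — {P10, P2, P3, P5, P7, P9}
7. P12@(0, 0, 1) [-x clear] — {P10, P12, P2, P3, P5, P7, P9}
8. P4@(1, 0, -1) [-x clear] — {P10, P12, P2, P3, P4, P5, P7, P9}

P10; P2; P7; P5; P9; P3; P12; P4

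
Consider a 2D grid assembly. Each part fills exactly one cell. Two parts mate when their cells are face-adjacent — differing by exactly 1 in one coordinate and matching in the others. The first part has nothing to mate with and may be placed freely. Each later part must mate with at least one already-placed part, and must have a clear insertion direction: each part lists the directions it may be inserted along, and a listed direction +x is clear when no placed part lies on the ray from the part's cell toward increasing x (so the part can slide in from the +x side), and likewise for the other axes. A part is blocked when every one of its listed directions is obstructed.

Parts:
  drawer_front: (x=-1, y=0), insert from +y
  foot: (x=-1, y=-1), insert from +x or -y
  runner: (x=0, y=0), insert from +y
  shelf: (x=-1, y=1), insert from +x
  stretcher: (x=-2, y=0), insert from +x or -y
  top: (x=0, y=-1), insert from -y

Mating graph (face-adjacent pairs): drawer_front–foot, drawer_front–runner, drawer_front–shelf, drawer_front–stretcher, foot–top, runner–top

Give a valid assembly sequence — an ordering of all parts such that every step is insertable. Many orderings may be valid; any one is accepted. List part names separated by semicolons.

foot; drawer_front; shelf; runner; stretcher; top

1. foot@(-1, -1) [+x clear] — {foot}
2. drawer_front@(-1, 0) [+y clear] — {drawer_front, foot}
3. shelf@(-1, 1) [+x clear] — {drawer_front, foot, shelf}
4. runner@(0, 0) [+y clear] — {drawer_front, foot, runner, shelf}
5. stretcher@(-2, 0) [-y clear] — {drawer_front, foot, runner, shelf, stretcher}
6. top@(0, -1) [-y clear] — {drawer_front, foot, runner, shelf, stretcher, top}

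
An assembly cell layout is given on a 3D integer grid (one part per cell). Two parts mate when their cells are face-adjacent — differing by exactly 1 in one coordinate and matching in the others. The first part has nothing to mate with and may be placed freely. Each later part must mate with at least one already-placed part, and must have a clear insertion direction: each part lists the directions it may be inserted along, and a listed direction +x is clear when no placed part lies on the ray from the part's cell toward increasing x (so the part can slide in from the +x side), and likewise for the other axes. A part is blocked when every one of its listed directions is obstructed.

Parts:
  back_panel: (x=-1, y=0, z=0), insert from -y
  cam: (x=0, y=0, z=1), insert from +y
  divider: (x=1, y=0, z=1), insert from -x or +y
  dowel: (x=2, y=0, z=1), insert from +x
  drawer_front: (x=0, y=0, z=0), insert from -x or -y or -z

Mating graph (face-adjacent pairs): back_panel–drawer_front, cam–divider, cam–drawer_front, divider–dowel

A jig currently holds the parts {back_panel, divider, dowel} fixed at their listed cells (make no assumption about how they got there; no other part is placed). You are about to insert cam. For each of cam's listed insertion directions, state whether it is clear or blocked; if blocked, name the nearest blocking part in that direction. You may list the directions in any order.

+y: ray from cam(0, 0, 1) has no placed part ⇒ clear

+y: clear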